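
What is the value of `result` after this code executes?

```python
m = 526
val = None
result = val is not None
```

m = 526; val = None; result = False

False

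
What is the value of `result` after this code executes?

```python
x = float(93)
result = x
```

x = 93.0; result = 93.0

93.0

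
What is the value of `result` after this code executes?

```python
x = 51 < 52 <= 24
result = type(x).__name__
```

x is bool; result = 'bool'

'bool'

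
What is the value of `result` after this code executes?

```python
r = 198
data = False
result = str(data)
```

r = 198; data = False; result = 'False'

'False'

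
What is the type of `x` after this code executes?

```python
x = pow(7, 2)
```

pow(int, int) returns int

int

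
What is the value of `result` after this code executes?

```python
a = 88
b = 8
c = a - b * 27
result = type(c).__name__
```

a is int; b is int; c is int; result = 'int'

'int'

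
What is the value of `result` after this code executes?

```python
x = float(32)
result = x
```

x = 32.0; result = 32.0

32.0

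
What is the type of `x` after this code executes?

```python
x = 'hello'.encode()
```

str.encode() returns bytes

bytes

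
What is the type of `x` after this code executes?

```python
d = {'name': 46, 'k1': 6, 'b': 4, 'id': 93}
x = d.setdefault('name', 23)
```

dict.setdefault() returns the (existing or default) value

int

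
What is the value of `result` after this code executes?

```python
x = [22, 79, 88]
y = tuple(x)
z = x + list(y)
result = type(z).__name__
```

x is list; y is tuple; z is list; result = 'list'

'list'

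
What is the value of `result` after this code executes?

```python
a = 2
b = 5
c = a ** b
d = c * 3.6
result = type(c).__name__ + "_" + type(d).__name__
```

a is int; b is int; c is int; d is float; result = 'int_float'

'int_float'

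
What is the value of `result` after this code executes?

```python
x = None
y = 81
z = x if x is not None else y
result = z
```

x = None; y = 81; z = 81; result = 81

81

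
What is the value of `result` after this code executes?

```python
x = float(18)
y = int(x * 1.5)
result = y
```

x = 18.0; y = 27; result = 27

27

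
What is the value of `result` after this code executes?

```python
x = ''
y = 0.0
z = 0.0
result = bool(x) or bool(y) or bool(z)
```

x = ''; y = 0.0; z = 0.0; result = False

False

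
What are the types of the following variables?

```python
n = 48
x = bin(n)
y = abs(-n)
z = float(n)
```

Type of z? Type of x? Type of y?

float() returns float; bin() returns str; abs() of int returns int

float, str, int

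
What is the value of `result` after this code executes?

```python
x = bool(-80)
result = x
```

x = True; result = True

True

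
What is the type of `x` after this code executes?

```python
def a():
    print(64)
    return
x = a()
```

Bare return returns None

NoneType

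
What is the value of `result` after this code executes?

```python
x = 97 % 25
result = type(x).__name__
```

x is int; result = 'int'

'int'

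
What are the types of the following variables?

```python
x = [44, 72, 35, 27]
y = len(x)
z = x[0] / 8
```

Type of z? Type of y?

int / int = float; len() returns int

float, int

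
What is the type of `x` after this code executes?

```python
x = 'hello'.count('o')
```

str.count() returns int

int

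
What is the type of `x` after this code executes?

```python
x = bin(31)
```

bin() returns str representation

str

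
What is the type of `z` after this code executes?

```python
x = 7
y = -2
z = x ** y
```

int ** negative = float

float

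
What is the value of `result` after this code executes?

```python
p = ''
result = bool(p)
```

p = ''; result = False

False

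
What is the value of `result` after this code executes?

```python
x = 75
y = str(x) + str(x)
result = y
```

x = 75; y = '7575'; result = '7575'

'7575'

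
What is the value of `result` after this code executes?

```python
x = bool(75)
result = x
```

x = True; result = True

True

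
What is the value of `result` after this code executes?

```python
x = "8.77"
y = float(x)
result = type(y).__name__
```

x is str; y is float; result = 'float'

'float'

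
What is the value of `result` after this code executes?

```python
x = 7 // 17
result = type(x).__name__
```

x is int; result = 'int'

'int'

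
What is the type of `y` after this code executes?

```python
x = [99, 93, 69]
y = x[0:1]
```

Slicing a list returns a list

list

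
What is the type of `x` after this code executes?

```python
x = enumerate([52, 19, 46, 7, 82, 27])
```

enumerate() returns an enumerate object

enumerate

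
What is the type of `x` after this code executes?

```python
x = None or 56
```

'or' with None returns the other truthy value

int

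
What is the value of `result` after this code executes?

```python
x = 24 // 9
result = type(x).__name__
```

x is int; result = 'int'

'int'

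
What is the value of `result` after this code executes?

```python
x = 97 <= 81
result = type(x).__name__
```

x is bool; result = 'bool'

'bool'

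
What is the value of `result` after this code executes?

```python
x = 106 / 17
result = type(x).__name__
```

x is float; result = 'float'

'float'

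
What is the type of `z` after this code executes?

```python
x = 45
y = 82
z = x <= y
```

Comparison returns bool

bool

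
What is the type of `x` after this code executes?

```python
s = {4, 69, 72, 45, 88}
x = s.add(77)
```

set.add() returns None (mutates in place)

NoneType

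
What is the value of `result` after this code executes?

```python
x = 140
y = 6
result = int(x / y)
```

x = 140; y = 6; result = 23

23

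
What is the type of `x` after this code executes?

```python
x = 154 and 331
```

'and' with truthy values returns last operand (int)

int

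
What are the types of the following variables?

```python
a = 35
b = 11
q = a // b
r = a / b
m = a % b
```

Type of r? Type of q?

/ returns float; // returns int

float, int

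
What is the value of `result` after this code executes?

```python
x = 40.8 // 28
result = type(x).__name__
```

x is float; result = 'float'

'float'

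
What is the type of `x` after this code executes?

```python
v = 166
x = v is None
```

'is' comparison returns bool

bool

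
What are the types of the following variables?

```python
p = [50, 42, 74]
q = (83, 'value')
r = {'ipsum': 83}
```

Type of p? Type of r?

p is assigned a list literal (square brackets); r is assigned a dict literal ({key: value})

list, dict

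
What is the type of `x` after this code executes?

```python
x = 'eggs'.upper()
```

str.upper() returns str

str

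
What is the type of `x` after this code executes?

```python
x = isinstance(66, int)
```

isinstance() returns bool

bool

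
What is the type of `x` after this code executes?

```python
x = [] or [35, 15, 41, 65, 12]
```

'or' returns first truthy value (list)

list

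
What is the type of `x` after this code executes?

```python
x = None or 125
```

'or' with None returns the other truthy value

int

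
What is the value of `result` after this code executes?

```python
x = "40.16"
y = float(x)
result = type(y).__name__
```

x is str; y is float; result = 'float'

'float'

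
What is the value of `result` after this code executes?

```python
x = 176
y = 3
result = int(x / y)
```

x = 176; y = 3; result = 58

58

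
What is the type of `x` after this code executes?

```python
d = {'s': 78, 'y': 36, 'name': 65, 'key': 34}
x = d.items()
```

dict.items() returns dict_items view

dict_items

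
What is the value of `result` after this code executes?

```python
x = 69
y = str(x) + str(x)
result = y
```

x = 69; y = '6969'; result = '6969'

'6969'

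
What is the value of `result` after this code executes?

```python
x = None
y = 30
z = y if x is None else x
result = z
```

x = None; y = 30; z = 30; result = 30

30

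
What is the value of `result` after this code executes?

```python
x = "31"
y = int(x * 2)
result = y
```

x = '31'; y = 3131; result = 3131

3131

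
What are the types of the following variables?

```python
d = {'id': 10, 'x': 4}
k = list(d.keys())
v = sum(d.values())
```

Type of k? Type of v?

list() converts to list; sum of ints is int

list, int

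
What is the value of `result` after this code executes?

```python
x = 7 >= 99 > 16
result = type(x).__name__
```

x is bool; result = 'bool'

'bool'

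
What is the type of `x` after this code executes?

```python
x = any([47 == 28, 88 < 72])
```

any() returns bool

bool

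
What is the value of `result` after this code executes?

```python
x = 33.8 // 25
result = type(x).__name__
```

x is float; result = 'float'

'float'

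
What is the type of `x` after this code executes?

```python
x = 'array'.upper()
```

str.upper() returns str

str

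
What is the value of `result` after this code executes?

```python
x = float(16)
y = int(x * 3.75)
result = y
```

x = 16.0; y = 60; result = 60

60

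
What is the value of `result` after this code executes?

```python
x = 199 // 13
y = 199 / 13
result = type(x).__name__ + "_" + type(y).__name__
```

x is int; y is float; result = 'int_float'

'int_float'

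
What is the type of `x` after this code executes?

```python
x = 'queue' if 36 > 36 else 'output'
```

Both branches of conditional are str

str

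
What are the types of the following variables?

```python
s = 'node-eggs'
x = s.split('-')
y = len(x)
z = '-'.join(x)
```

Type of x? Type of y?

str.split() returns list; len() returns int

list, int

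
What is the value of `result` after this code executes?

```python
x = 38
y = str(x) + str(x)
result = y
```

x = 38; y = '3838'; result = '3838'

'3838'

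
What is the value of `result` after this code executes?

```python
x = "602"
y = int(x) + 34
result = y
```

x = '602'; y = 636; result = 636

636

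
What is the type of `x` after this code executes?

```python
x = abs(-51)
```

abs() of int returns int

int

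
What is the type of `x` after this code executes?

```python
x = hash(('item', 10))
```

hash() returns int

int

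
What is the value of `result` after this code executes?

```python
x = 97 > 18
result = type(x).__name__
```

x is bool; result = 'bool'

'bool'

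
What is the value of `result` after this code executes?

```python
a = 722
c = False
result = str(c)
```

a = 722; c = False; result = 'False'

'False'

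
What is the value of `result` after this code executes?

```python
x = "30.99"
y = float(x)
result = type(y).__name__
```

x is str; y is float; result = 'float'

'float'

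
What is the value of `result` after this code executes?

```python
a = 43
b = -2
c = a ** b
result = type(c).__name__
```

a is int; b is int; c is float; result = 'float'

'float'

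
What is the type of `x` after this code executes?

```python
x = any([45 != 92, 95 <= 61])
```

any() returns bool

bool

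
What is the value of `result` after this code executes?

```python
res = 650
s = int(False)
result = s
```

res = 650; s = 0; result = 0

0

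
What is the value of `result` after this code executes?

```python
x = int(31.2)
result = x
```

x = 31; result = 31

31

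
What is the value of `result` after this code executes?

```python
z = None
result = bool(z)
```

z = None; result = False

False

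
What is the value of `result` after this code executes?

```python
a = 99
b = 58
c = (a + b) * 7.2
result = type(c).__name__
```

a is int; b is int; c is float; result = 'float'

'float'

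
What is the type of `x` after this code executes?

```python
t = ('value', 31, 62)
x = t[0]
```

Index 0 of tuple is a str literal

str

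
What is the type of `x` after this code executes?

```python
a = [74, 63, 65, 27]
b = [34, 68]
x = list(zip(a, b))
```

list(zip()) returns a list of tuples

list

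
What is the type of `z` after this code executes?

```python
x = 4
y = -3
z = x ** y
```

int ** negative = float

float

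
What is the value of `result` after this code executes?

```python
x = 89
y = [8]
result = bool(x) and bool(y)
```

x = 89; y = [8]; result = True

True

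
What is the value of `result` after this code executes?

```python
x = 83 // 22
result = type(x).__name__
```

x is int; result = 'int'

'int'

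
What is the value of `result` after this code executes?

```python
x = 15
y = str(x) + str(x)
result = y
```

x = 15; y = '1515'; result = '1515'

'1515'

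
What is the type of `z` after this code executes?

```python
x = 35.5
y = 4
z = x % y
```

float % int = float

float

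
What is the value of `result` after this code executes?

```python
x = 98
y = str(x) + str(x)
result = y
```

x = 98; y = '9898'; result = '9898'

'9898'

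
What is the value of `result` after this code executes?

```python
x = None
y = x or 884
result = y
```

x = None; y = 884; result = 884

884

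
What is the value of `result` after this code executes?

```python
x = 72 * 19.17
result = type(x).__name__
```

x is float; result = 'float'

'float'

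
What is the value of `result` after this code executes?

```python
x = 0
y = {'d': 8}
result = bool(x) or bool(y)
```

x = 0; y = {'d': 8}; result = True

True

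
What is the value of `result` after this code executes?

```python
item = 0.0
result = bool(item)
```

item = 0.0; result = False

False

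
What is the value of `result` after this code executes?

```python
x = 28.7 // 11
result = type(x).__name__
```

x is float; result = 'float'

'float'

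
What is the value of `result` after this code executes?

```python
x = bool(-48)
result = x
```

x = True; result = True

True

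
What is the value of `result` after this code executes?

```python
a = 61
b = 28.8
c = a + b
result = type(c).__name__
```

a is int; b is float; c is float; result = 'float'

'float'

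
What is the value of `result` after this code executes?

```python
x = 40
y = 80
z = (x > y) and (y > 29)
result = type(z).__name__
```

x is int; y is int; z is bool; result = 'bool'

'bool'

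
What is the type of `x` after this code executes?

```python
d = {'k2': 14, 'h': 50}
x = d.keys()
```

.keys() returns dict_keys view

dict_keys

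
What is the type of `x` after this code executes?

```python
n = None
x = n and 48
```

'and' returns first falsy value (None)

NoneType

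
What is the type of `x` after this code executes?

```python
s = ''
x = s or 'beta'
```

'or' returns first truthy value (str)

str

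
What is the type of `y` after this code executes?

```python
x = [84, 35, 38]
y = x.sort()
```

list.sort() returns None (mutates in place)

NoneType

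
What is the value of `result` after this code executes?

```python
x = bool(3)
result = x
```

x = True; result = True

True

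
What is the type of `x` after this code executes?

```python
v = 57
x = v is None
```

'is' comparison returns bool

bool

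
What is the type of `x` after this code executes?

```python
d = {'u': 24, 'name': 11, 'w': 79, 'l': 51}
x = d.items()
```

dict.items() returns dict_items view

dict_items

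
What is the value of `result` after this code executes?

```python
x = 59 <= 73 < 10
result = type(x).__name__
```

x is bool; result = 'bool'

'bool'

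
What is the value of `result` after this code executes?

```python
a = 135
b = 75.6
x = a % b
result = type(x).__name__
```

a is int; b is float; x is float; result = 'float'

'float'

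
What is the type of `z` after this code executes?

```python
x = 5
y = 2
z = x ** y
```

positive int ** positive int = int

int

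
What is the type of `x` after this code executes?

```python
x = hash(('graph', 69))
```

hash() returns int

int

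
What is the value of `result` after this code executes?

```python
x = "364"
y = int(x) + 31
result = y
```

x = '364'; y = 395; result = 395

395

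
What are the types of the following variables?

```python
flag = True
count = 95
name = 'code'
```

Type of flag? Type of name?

flag is assigned the constant True, which has type bool; name is assigned a quoted string literal, so it is a str

bool, str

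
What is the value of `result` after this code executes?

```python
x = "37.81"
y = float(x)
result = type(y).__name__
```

x is str; y is float; result = 'float'

'float'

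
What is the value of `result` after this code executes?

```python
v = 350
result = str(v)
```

v = 350; result = '350'

'350'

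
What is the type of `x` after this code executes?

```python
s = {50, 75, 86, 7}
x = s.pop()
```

Popping from set[int] returns int

int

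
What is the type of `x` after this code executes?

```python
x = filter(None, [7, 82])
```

filter() returns a filter object

filter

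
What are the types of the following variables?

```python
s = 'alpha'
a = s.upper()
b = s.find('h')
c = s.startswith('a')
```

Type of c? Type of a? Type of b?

startswith() returns bool; upper() returns str; find() returns int

bool, str, int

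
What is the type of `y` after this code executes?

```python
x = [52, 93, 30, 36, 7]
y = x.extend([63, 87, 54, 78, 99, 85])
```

list.extend() returns None

NoneType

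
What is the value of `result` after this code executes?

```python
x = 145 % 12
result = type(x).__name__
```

x is int; result = 'int'

'int'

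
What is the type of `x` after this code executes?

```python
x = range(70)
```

range() returns a range object

range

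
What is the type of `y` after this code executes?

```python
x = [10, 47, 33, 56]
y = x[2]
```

Indexing list[int] returns int

int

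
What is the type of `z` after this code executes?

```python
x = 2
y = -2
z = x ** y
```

int ** negative = float

float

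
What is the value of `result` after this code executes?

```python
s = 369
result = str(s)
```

s = 369; result = '369'

'369'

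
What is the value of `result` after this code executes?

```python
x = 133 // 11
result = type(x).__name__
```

x is int; result = 'int'

'int'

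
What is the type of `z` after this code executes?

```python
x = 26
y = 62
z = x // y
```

int // int = int

int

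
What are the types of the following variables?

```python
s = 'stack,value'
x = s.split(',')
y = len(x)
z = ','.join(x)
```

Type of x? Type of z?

str.split() returns list; str.join() returns str

list, str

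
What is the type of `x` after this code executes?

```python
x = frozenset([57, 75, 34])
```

frozenset() returns frozenset

frozenset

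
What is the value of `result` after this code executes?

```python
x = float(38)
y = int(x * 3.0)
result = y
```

x = 38.0; y = 114; result = 114

114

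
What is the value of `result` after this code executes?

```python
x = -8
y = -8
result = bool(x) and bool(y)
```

x = -8; y = -8; result = True

True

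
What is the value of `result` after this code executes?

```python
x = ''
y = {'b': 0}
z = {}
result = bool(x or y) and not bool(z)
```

x = ''; y = {'b': 0}; z = {}; result = True

True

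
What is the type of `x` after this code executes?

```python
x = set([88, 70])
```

set() constructor returns set

set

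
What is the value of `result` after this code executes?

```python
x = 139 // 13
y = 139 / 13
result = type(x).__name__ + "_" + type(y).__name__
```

x is int; y is float; result = 'int_float'

'int_float'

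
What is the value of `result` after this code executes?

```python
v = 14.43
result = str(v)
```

v = 14.43; result = '14.43'

'14.43'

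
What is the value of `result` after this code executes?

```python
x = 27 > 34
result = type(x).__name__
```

x is bool; result = 'bool'

'bool'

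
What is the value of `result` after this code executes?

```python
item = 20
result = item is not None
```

item = 20; result = True

True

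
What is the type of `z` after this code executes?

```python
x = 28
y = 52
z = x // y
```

int // int = int

int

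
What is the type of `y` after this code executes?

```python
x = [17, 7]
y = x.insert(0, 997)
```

list.insert() returns None

NoneType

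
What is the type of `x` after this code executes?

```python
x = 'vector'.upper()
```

str.upper() returns str

str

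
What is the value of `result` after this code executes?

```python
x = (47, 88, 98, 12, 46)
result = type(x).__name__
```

x is tuple; result = 'tuple'

'tuple'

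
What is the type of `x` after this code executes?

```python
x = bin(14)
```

bin() returns str representation

str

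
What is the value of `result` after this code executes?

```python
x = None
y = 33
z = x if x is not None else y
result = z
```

x = None; y = 33; z = 33; result = 33

33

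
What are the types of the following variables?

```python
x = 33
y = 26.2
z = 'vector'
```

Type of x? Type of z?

x is assigned a bare integer (no decimal point), so it is an int; z is assigned a quoted string literal, so it is a str

int, str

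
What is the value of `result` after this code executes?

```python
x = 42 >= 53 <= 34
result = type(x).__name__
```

x is bool; result = 'bool'

'bool'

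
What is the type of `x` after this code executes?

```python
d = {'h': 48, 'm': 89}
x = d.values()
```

.values() returns dict_values view

dict_values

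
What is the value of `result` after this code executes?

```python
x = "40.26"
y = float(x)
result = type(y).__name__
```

x is str; y is float; result = 'float'

'float'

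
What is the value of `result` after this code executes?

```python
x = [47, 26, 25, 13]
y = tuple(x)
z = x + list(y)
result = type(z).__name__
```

x is list; y is tuple; z is list; result = 'list'

'list'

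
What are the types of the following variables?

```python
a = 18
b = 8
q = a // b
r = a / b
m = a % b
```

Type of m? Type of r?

% of ints returns int; / returns float

int, float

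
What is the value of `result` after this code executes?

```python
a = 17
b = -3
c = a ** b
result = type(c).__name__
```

a is int; b is int; c is float; result = 'float'

'float'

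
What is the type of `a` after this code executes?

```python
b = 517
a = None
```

None has type NoneType

NoneType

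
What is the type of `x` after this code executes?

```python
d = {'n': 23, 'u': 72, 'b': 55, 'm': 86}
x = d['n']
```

Accessing dict[str, int] with str key returns int

int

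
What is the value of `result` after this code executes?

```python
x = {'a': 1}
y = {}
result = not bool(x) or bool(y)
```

x = {'a': 1}; y = {}; result = False

False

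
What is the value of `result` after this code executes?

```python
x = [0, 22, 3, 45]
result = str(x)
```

x = [0, 22, 3, 45]; result = '[0, 22, 3, 45]'

'[0, 22, 3, 45]'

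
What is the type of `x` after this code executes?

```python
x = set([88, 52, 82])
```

set() constructor returns set

set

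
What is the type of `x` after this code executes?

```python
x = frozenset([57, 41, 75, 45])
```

frozenset() returns frozenset

frozenset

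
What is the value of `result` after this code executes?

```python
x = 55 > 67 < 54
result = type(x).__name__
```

x is bool; result = 'bool'

'bool'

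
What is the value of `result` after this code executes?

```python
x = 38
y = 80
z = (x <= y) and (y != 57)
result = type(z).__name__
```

x is int; y is int; z is bool; result = 'bool'

'bool'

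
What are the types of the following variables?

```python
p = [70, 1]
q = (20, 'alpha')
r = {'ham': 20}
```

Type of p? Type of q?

p is assigned a list literal (square brackets); q is assigned a tuple (parenthesized, comma-separated values)

list, tuple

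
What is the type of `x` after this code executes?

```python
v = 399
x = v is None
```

'is' comparison returns bool

bool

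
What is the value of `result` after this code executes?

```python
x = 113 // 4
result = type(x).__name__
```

x is int; result = 'int'

'int'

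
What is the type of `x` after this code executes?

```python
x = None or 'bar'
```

'or' with None returns the other truthy value (str)

str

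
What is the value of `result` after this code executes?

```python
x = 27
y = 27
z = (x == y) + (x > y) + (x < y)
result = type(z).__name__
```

x is int; y is int; z is int; result = 'int'

'int'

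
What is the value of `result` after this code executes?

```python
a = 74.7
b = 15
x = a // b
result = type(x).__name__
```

a is float; b is int; x is float; result = 'float'

'float'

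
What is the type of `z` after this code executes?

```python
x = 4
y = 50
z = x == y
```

Equality comparison returns bool

bool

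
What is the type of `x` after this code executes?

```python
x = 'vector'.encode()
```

str.encode() returns bytes

bytes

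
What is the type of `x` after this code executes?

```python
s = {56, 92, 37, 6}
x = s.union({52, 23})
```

set.union() returns a new set

set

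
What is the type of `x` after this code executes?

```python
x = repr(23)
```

repr() returns str

str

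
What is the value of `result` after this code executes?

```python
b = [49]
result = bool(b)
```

b = [49]; result = True

True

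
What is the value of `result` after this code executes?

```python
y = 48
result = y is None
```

y = 48; result = False

False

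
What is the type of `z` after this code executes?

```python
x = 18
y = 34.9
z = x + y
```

int + float = float

float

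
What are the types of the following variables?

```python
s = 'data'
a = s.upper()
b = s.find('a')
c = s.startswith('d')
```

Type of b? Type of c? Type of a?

find() returns int; startswith() returns bool; upper() returns str

int, bool, str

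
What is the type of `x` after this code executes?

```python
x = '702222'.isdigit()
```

str.isdigit() returns bool

bool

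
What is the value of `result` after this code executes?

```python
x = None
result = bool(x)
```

x = None; result = False

False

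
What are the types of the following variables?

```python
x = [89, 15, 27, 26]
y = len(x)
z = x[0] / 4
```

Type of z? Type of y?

int / int = float; len() returns int

float, int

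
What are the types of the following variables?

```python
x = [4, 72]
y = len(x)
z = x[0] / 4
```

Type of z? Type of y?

int / int = float; len() returns int

float, int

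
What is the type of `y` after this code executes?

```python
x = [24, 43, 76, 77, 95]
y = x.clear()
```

list.clear() returns None

NoneType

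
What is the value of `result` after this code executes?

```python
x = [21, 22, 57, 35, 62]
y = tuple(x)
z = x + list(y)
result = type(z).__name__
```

x is list; y is tuple; z is list; result = 'list'

'list'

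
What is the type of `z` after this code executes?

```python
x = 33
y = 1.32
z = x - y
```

int - float = float

float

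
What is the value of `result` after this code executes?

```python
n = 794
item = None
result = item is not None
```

n = 794; item = None; result = False

False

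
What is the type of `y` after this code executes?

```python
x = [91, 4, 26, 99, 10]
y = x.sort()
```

list.sort() returns None (mutates in place)

NoneType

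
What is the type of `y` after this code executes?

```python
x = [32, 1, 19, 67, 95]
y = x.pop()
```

list.pop() returns the popped element

int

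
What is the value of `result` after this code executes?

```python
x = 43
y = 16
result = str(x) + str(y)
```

x = 43; y = 16; result = '4316'

'4316'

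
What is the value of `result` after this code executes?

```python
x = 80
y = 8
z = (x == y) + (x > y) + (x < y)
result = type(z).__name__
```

x is int; y is int; z is int; result = 'int'

'int'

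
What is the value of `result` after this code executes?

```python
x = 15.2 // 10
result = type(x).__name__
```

x is float; result = 'float'

'float'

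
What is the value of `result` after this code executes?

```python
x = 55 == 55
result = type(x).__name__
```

x is bool; result = 'bool'

'bool'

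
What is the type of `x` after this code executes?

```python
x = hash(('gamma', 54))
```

hash() returns int

int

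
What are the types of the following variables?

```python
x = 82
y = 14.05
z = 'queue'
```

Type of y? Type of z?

y is assigned a number with a decimal point, so it is a float; z is assigned a quoted string literal, so it is a str

float, str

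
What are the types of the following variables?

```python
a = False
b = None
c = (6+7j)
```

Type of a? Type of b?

a is assigned the constant False, which has type bool; b is assigned None, whose type is NoneType

bool, NoneType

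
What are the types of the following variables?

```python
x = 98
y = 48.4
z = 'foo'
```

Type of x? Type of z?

x is assigned a bare integer (no decimal point), so it is an int; z is assigned a quoted string literal, so it is a str

int, str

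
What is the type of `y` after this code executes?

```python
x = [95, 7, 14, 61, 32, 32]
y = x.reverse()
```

list.reverse() returns None

NoneType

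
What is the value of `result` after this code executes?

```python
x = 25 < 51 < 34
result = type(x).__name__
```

x is bool; result = 'bool'

'bool'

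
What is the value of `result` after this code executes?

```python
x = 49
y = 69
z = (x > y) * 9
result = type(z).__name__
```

x is int; y is int; z is int; result = 'int'

'int'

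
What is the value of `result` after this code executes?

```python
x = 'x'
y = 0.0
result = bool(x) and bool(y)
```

x = 'x'; y = 0.0; result = False

False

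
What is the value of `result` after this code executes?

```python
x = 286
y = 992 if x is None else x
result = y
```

x = 286; y = 286; result = 286

286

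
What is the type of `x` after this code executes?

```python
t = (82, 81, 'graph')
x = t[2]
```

Index 2 of tuple is a str literal

str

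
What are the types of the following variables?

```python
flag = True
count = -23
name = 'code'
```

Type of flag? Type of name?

flag is assigned the constant True, which has type bool; name is assigned a quoted string literal, so it is a str

bool, str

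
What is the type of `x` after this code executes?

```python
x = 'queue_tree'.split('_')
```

str.split() returns list

list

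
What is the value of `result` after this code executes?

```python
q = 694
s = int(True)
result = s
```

q = 694; s = 1; result = 1

1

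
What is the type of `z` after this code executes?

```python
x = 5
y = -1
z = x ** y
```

int ** negative = float

float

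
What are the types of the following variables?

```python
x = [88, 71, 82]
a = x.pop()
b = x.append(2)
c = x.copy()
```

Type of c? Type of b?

copy() returns list; append() returns None

list, NoneType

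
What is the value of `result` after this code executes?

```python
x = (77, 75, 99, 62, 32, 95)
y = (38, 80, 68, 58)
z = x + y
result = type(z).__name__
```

x is tuple; y is tuple; z is tuple; result = 'tuple'

'tuple'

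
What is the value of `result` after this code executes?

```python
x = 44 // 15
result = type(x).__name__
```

x is int; result = 'int'

'int'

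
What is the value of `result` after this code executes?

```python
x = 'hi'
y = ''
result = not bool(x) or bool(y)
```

x = 'hi'; y = ''; result = False

False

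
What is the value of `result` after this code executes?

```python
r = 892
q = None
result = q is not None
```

r = 892; q = None; result = False

False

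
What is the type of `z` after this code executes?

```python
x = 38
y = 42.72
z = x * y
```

int * float = float

float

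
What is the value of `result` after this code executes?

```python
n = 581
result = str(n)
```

n = 581; result = '581'

'581'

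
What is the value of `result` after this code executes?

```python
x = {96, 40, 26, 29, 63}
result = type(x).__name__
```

x is set; result = 'set'

'set'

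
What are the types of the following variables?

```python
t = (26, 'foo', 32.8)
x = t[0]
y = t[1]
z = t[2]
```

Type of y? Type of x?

tuple[1] is str; tuple[0] is int

str, int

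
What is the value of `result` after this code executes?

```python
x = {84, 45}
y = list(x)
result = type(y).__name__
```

x is set; y is list; result = 'list'

'list'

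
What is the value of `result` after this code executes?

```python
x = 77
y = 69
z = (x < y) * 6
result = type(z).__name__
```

x is int; y is int; z is int; result = 'int'

'int'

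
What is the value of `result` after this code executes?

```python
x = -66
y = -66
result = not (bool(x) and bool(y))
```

x = -66; y = -66; result = False

False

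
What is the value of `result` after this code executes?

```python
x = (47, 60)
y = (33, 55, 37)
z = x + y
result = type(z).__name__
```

x is tuple; y is tuple; z is tuple; result = 'tuple'

'tuple'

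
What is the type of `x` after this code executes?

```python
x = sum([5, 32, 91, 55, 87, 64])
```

sum() of ints returns int

int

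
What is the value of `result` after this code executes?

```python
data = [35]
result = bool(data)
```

data = [35]; result = True

True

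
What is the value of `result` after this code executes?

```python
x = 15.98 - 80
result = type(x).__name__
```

x is float; result = 'float'

'float'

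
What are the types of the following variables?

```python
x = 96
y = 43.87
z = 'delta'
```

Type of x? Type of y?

x is assigned a bare integer (no decimal point), so it is an int; y is assigned a number with a decimal point, so it is a float

int, float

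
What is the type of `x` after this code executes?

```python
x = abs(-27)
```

abs() of int returns int

int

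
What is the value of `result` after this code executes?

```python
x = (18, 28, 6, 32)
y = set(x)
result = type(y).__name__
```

x is tuple; y is set; result = 'set'

'set'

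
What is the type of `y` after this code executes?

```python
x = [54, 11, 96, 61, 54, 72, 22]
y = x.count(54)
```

list.count() returns int

int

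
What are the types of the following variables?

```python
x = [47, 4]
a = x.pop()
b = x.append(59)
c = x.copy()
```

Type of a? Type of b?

pop() returns element; append() returns None

int, NoneType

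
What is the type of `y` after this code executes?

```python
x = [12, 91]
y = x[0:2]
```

Slicing a list returns a list

list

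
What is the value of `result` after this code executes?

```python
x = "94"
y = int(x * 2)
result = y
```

x = '94'; y = 9494; result = 9494

9494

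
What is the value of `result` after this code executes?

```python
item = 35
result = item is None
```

item = 35; result = False

False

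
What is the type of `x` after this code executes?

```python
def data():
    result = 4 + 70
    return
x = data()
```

Bare return returns None

NoneType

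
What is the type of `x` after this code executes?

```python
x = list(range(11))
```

list(range()) returns list

list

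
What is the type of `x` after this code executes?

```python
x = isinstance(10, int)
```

isinstance() returns bool

bool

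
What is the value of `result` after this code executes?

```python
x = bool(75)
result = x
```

x = True; result = True

True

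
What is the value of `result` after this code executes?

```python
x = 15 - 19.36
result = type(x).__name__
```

x is float; result = 'float'

'float'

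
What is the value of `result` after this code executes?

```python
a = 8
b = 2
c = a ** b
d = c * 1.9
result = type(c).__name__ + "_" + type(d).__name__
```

a is int; b is int; c is int; d is float; result = 'int_float'

'int_float'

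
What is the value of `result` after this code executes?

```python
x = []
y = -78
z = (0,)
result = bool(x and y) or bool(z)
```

x = []; y = -78; z = (0,); result = True

True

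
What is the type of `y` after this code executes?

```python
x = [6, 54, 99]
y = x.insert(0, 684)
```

list.insert() returns None

NoneType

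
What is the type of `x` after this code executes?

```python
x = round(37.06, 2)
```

round() with decimal places returns float

float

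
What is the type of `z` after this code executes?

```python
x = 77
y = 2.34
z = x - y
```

int - float = float

float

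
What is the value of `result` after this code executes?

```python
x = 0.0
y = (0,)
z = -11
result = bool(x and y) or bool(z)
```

x = 0.0; y = (0,); z = -11; result = True

True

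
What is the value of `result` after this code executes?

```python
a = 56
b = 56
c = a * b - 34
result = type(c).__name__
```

a is int; b is int; c is int; result = 'int'

'int'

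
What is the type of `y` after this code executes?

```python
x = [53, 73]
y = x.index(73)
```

list.index() returns int

int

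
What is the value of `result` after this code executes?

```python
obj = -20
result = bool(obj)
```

obj = -20; result = True

True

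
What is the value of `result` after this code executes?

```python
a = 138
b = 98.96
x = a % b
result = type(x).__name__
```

a is int; b is float; x is float; result = 'float'

'float'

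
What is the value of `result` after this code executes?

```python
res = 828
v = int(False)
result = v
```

res = 828; v = 0; result = 0

0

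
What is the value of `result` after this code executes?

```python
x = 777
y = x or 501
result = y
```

x = 777; y = 777; result = 777

777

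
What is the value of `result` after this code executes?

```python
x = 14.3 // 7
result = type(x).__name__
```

x is float; result = 'float'

'float'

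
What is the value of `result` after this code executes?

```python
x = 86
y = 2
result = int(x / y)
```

x = 86; y = 2; result = 43

43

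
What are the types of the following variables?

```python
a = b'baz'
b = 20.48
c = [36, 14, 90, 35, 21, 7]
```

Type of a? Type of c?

a is assigned a bytes literal (b'...' prefix); c is assigned a list literal (square brackets)

bytes, list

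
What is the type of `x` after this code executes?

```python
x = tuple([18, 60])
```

tuple() constructor returns tuple

tuple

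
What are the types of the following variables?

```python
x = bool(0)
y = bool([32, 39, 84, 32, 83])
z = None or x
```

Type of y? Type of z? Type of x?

bool() returns bool; None or bool returns the bool; bool() returns bool

bool, bool, bool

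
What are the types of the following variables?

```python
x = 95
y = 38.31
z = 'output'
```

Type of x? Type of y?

x is assigned a bare integer (no decimal point), so it is an int; y is assigned a number with a decimal point, so it is a float

int, float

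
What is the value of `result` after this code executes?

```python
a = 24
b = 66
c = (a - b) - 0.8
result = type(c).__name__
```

a is int; b is int; c is float; result = 'float'

'float'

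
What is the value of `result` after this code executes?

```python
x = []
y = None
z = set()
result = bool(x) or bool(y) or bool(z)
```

x = []; y = None; z = set(); result = False

False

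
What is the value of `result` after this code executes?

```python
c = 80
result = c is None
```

c = 80; result = False

False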